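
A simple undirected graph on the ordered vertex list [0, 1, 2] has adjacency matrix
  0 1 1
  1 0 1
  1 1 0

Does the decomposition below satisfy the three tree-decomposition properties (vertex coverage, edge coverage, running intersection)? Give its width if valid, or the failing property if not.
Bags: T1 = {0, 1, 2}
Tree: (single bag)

Checking the three conditions: (i) the bags cover all of {0, 1, 2}; (ii) for each edge, some bag contains both endpoints; (iii) the bags containing any fixed vertex form a subtree. All hold, so the decomposition is valid with width 3 − 1 = 2.

Yes; width 2.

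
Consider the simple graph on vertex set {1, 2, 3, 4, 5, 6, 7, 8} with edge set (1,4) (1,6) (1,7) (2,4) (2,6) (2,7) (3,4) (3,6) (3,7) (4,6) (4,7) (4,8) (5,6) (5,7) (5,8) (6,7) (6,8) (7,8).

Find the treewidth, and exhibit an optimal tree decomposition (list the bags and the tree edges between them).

The largest bag has 4 vertices, giving width 3; this decomposition certifies tw(G) ≤ 3. For the lower bound, the 4 vertices {4, 6, 7, 8} are pairwise adjacent, and any tree decomposition puts a clique entirely inside one bag — forcing width ≥ 3. Hence tw(G) = 3 exactly.

Treewidth 3.
One such decomposition:
Bags: B1 = {2, 4, 6, 7}  B2 = {1, 4, 6, 7}  B3 = {4, 6, 7, 8}  B4 = {5, 6, 7, 8}  B5 = {3, 4, 6, 7}
Tree: B1–B2, B2–B3, B3–B4, B1–B5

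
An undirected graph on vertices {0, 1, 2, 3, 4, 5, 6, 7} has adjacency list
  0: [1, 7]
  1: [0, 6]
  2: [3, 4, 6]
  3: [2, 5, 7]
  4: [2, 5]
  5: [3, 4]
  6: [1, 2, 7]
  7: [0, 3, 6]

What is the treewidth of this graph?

2

A width-2 tree decomposition is:
Bags: B1 = {0, 1, 6}  B2 = {0, 6, 7}  B3 = {2, 6, 7}  B4 = {2, 3, 7}  B5 = {2, 3, 4}  B6 = {3, 4, 5}
Tree: B1–B2, B2–B3, B3–B4, B4–B5, B5–B6
The largest bag has 3 vertices, giving width 2; this decomposition certifies tw(G) ≤ 2. The edges 1–0–7–6–1 form a cycle, so G is not a tree and its treewidth is at least 2. Combining the bounds, tw(G) = 2.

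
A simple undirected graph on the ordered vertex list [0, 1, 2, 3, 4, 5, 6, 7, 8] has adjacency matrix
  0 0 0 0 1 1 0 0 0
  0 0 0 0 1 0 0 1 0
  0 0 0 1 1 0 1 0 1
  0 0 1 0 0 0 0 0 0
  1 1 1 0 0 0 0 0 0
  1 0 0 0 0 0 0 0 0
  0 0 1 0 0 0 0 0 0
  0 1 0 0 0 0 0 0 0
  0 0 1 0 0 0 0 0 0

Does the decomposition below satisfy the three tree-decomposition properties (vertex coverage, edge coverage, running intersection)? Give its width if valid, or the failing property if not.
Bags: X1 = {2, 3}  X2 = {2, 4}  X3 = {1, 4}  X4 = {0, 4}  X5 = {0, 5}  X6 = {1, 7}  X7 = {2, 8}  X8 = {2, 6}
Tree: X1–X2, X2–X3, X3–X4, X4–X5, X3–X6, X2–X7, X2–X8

Checking the three conditions: (i) the bags cover all of {0, 1, 2, 3, 4, 5, 6, 7, 8}; (ii) for each edge, some bag contains both endpoints; (iii) the bags containing any fixed vertex form a subtree. All hold, so the decomposition is valid with width 2 − 1 = 1.

Yes; width 1.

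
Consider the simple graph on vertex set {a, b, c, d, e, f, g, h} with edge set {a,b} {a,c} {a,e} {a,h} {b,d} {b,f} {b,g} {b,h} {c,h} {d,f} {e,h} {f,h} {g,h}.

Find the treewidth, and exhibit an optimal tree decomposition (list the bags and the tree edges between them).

The largest bag has 3 vertices, giving width 2; this decomposition certifies tw(G) ≤ 2. Conversely, {b, d, f} is a clique of size 3, and the vertices of any clique must share a bag in every tree decomposition; so some bag has ≥ 3 vertices and tw(G) ≥ 2. Hence tw(G) = 2 exactly.

Treewidth 2.
Bags: B1 = {a, b, h}  B2 = {a, c, h}  B3 = {b, g, h}  B4 = {b, f, h}  B5 = {b, d, f}  B6 = {a, e, h}
Tree: B1–B2, B1–B3, B1–B4, B4–B5, B2–B6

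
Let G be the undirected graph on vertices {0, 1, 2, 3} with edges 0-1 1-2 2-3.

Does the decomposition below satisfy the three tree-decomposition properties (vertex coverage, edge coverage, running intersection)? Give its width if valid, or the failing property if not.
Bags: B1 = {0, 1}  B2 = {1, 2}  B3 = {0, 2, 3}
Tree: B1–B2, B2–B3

No — bags containing vertex 0 are not connected in the tree.

A tree decomposition must satisfy three properties: every vertex lies in some bag; for every edge, both endpoints lie together in some bag; and for every vertex, the bags containing it form a connected subtree. Here bags containing vertex 0 are not connected in the tree, so the decomposition is invalid.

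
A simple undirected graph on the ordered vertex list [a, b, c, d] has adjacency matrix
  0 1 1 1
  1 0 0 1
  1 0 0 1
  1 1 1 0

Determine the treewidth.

2

A width-2 tree decomposition is:
Bags: B1 = {a, b, d}  B2 = {a, c, d}
Tree: B1–B2
Every bag has size at most 3, so the width is 3 − 1 = 2 and tw(G) ≤ 2. For the lower bound, the 3 vertices {a, c, d} are pairwise adjacent, and any tree decomposition puts a clique entirely inside one bag — forcing width ≥ 2. The upper and lower bounds meet at 2, so that is the treewidth.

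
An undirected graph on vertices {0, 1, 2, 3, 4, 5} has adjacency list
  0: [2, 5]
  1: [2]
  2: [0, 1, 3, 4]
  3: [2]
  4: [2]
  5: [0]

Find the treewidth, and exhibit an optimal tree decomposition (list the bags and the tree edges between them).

The largest bag has 2 vertices, giving width 1; this decomposition certifies tw(G) ≤ 1. G has an edge, so its treewidth is at least 1. Therefore the treewidth is 1.

Treewidth 1.
One optimal decomposition is:
Bags: B1 = {1, 2}  B2 = {0, 2}  B3 = {2, 4}  B4 = {0, 5}  B5 = {2, 3}
Tree: B1–B2, B1–B3, B2–B4, B2–B5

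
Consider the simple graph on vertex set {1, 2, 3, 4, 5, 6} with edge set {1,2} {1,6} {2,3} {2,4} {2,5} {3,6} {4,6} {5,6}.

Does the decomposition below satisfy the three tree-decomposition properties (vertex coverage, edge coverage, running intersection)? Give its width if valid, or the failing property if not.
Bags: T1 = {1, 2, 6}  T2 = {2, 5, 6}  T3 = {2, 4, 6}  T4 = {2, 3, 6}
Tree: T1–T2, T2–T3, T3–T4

Yes; width 2.

Every vertex of G appears in some bag (union = {1, 2, 3, 4, 5, 6}); every edge is covered by a bag; and for each vertex v the set of bags containing v is connected in the bag tree. The decomposition is therefore valid. The largest bag has 3 vertices, so the width is 2.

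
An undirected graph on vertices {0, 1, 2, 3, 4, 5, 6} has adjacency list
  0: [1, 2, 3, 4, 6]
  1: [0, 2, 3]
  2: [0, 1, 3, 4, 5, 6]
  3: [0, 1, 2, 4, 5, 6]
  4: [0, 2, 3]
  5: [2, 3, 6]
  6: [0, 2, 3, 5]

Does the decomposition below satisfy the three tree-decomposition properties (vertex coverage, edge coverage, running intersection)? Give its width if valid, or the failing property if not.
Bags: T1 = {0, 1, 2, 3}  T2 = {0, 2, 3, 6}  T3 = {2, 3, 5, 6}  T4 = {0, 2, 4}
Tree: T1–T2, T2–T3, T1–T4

No — edge (3,4) lies in no bag.

A tree decomposition must satisfy three properties: every vertex lies in some bag; for every edge, both endpoints lie together in some bag; and for every vertex, the bags containing it form a connected subtree. Here edge (3,4) lies in no bag, so the decomposition is invalid.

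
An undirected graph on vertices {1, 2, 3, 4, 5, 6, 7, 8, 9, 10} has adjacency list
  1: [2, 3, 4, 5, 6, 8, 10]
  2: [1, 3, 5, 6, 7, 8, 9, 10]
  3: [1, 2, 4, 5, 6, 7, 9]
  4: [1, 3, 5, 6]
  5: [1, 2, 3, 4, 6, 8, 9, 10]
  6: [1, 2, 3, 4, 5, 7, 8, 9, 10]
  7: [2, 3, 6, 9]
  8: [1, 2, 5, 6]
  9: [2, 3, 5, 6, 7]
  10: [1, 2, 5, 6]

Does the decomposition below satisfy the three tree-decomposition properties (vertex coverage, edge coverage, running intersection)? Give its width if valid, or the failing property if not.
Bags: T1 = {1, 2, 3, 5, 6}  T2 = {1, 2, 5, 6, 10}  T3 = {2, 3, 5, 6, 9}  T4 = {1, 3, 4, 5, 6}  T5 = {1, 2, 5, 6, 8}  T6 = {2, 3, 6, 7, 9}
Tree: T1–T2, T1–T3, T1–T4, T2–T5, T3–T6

Vertex coverage: the bags together contain {1, 2, 3, 4, 5, 6, 7, 8, 9, 10}, the full vertex set. Edge coverage: each edge of G has both endpoints in at least one bag. Running intersection: for every vertex, the bags containing it form a connected subtree. All three properties hold, so this is a valid tree decomposition of width max|bag| − 1 = 4, and hence tw(G) ≤ 4.

Yes; width 4.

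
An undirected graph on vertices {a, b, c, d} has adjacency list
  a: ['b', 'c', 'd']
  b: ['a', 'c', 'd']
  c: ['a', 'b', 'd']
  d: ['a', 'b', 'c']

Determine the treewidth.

3

A width-3 tree decomposition is:
Bags: B1 = {a, b, c, d}
Tree: (single bag)
A single bag containing all 4 vertices is trivially a valid decomposition of width 3. Conversely, {a, b, c, d} is a clique of size 4, and the vertices of any clique must share a bag in every tree decomposition; so some bag has ≥ 4 vertices and tw(G) ≥ 3. The upper and lower bounds meet at 3, so that is the treewidth.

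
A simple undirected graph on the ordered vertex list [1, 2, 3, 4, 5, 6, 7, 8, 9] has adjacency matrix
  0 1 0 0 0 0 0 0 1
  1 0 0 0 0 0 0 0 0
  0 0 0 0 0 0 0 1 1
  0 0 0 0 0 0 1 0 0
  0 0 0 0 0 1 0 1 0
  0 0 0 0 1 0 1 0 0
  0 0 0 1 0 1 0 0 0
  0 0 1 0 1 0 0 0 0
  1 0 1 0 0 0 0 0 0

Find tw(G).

A width-1 tree decomposition is:
Bags: B1 = {4, 7}  B2 = {6, 7}  B3 = {5, 6}  B4 = {5, 8}  B5 = {3, 8}  B6 = {3, 9}  B7 = {1, 9}  B8 = {1, 2}
Tree: B1–B2, B2–B3, B3–B4, B4–B5, B5–B6, B6–B7, B7–B8
Each bag holds 2 vertices, so the decomposition has width 1, which upper-bounds the treewidth. Since G has at least one edge (e.g. 4–7), it is not an edgeless graph, so tw(G) ≥ 1. The upper and lower bounds meet at 1, so that is the treewidth.

1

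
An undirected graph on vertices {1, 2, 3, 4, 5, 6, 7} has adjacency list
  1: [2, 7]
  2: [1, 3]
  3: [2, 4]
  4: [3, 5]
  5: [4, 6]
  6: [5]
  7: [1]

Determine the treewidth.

1

A width-1 tree decomposition is:
Bags: B1 = {1, 7}  B2 = {1, 2}  B3 = {2, 3}  B4 = {3, 4}  B5 = {4, 5}  B6 = {5, 6}
Tree: B1–B2, B2–B3, B3–B4, B4–B5, B5–B6
Each bag holds 2 vertices, so the decomposition has width 1, which upper-bounds the treewidth. G has an edge, so its treewidth is at least 1. Combining the bounds, tw(G) = 1.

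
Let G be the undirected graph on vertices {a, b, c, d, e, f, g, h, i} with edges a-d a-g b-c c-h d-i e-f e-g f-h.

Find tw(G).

1

A width-1 tree decomposition is:
Bags: B1 = {d, i}  B2 = {a, d}  B3 = {a, g}  B4 = {e, g}  B5 = {e, f}  B6 = {f, h}  B7 = {c, h}  B8 = {b, c}
Tree: B1–B2, B2–B3, B3–B4, B4–B5, B5–B6, B6–B7, B7–B8
Every bag has size at most 2, so the width is 2 − 1 = 1 and tw(G) ≤ 1. G has an edge, so its treewidth is at least 1. The upper and lower bounds meet at 1, so that is the treewidth.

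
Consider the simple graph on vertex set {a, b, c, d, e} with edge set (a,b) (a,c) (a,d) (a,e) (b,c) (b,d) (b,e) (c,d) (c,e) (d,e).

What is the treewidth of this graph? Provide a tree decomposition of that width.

A single bag containing all 5 vertices is trivially a valid decomposition of width 4. On the other hand G contains the 5-clique {a, b, c, d, e}. A clique must lie in a single bag of any decomposition, so no decomposition can have width below 4. The upper and lower bounds meet at 4, so that is the treewidth.

Treewidth 4.
Bags: B1 = {a, b, c, d, e}
Tree: (single bag)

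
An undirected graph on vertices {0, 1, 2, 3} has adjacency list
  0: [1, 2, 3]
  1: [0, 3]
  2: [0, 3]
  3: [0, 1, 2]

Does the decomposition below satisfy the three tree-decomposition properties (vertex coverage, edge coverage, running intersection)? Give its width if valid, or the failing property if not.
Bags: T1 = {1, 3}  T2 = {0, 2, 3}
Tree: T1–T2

A tree decomposition must satisfy three properties: every vertex lies in some bag; for every edge, both endpoints lie together in some bag; and for every vertex, the bags containing it form a connected subtree. Here edge (0,1) lies in no bag, so the decomposition is invalid.

No — edge (0,1) lies in no bag.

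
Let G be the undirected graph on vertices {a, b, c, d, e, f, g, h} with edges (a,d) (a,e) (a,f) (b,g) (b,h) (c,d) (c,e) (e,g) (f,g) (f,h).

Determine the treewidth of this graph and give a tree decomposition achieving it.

The largest bag has 3 vertices, giving width 2; this decomposition certifies tw(G) ≤ 2. Since b–h–f–g–b is a cycle in G, G is not acyclic. Forests are exactly the graphs of treewidth ≤ 1, so tw(G) ≥ 2. The upper and lower bounds meet at 2, so that is the treewidth.

Treewidth 2.
One such decomposition:
Bags: B1 = {b, g, h}  B2 = {f, g, h}  B3 = {e, f, g}  B4 = {a, e, f}  B5 = {a, c, e}  B6 = {a, c, d}
Tree: B1–B2, B2–B3, B3–B4, B4–B5, B5–B6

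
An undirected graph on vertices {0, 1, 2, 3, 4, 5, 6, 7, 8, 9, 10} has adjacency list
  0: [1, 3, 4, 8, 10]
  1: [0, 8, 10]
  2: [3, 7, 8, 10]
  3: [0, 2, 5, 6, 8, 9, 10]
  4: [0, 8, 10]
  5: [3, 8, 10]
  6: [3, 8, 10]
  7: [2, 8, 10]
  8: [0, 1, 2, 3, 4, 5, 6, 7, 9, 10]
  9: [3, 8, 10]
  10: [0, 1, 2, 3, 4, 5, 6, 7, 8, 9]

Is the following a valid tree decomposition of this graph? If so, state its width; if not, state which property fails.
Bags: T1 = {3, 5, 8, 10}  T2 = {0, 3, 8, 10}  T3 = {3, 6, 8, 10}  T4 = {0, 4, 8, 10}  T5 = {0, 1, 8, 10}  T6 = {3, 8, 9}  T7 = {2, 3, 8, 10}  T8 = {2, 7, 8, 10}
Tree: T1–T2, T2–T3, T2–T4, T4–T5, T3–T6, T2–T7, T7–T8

No — edge (10,9) lies in no bag.

A tree decomposition must satisfy three properties: every vertex lies in some bag; for every edge, both endpoints lie together in some bag; and for every vertex, the bags containing it form a connected subtree. Here edge (10,9) lies in no bag, so the decomposition is invalid.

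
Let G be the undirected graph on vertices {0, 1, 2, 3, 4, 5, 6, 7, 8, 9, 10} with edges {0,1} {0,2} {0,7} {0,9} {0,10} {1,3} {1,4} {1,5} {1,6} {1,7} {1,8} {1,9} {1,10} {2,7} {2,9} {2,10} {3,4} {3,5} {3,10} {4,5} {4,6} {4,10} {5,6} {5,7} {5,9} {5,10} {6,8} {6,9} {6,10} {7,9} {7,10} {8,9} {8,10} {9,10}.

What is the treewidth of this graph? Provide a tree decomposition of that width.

Treewidth 4.
Bags: B1 = {1, 5, 6, 9, 10}  B2 = {1, 5, 7, 9, 10}  B3 = {1, 6, 8, 9, 10}  B4 = {1, 4, 5, 6, 10}  B5 = {0, 1, 7, 9, 10}  B6 = {1, 3, 4, 5, 10}  B7 = {0, 2, 7, 9, 10}
Tree: B1–B2, B1–B3, B1–B4, B2–B5, B4–B6, B5–B7

The largest bag has 5 vertices, giving width 4; this decomposition certifies tw(G) ≤ 4. For the lower bound, the 5 vertices {0, 1, 7, 9, 10} are pairwise adjacent, and any tree decomposition puts a clique entirely inside one bag — forcing width ≥ 4. The upper and lower bounds meet at 4, so that is the treewidth.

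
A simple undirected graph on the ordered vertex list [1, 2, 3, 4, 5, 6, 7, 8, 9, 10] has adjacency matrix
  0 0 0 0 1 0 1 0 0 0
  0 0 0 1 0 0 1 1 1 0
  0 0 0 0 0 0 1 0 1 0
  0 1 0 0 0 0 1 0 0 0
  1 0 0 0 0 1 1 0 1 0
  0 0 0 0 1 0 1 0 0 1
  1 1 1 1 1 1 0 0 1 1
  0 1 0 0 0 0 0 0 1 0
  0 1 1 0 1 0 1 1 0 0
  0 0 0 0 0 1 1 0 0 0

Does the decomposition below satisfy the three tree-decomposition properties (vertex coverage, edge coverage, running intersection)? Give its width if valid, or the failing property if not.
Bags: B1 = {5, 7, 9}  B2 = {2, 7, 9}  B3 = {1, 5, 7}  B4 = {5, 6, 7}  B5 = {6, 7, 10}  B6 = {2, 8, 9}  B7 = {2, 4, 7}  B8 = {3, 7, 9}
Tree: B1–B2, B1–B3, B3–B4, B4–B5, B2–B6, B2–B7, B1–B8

Yes; width 2.

Vertex coverage: the bags together contain {1, 2, 3, 4, 5, 6, 7, 8, 9, 10}, the full vertex set. Edge coverage: each edge of G has both endpoints in at least one bag. Running intersection: for every vertex, the bags containing it form a connected subtree. All three properties hold, so this is a valid tree decomposition of width max|bag| − 1 = 2, and hence tw(G) ≤ 2.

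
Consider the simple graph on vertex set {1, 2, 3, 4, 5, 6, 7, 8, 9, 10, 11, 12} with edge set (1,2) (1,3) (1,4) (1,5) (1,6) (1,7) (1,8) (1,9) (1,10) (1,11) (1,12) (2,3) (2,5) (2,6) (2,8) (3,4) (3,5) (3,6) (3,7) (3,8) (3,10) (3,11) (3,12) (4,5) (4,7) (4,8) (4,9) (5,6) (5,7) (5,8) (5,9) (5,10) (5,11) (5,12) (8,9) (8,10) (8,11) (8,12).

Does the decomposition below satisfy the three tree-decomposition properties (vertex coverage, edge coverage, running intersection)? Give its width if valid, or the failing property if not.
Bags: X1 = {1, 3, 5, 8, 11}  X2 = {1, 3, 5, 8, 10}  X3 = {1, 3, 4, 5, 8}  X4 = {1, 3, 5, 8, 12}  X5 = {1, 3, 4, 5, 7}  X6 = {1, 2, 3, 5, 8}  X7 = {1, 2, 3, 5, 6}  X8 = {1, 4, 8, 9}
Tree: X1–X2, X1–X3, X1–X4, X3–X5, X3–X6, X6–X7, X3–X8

No — edge (5,9) lies in no bag.

A tree decomposition must satisfy three properties: every vertex lies in some bag; for every edge, both endpoints lie together in some bag; and for every vertex, the bags containing it form a connected subtree. Here edge (5,9) lies in no bag, so the decomposition is invalid.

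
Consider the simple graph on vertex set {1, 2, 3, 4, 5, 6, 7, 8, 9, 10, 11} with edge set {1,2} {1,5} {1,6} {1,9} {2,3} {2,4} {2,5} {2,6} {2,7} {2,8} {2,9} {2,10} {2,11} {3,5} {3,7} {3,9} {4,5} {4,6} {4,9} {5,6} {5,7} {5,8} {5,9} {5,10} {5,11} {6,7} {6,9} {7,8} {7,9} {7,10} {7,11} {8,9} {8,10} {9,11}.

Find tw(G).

A width-4 tree decomposition is:
Bags: B1 = {2, 5, 6, 7, 9}  B2 = {1, 2, 5, 6, 9}  B3 = {2, 5, 7, 8, 9}  B4 = {2, 5, 7, 9, 11}  B5 = {2, 5, 7, 8, 10}  B6 = {2, 3, 5, 7, 9}  B7 = {2, 4, 5, 6, 9}
Tree: B1–B2, B1–B3, B3–B4, B3–B5, B4–B6, B1–B7
Each bag holds 5 vertices, so the decomposition has width 4, which upper-bounds the treewidth. Conversely, {1, 2, 5, 6, 9} is a clique of size 5, and the vertices of any clique must share a bag in every tree decomposition; so some bag has ≥ 5 vertices and tw(G) ≥ 4. Therefore the treewidth is 4.

4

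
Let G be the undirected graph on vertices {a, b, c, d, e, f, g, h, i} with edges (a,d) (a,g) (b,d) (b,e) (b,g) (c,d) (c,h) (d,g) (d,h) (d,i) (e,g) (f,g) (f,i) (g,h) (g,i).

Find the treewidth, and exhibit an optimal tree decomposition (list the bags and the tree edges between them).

Each bag holds 3 vertices, so the decomposition has width 2, which upper-bounds the treewidth. For the lower bound, the 3 vertices {d, g, h} are pairwise adjacent, and any tree decomposition puts a clique entirely inside one bag — forcing width ≥ 2. Therefore the treewidth is 2.

Treewidth 2.
One such decomposition:
Bags: B1 = {b, d, g}  B2 = {d, g, i}  B3 = {f, g, i}  B4 = {a, d, g}  B5 = {d, g, h}  B6 = {b, e, g}  B7 = {c, d, h}
Tree: B1–B2, B2–B3, B2–B4, B2–B5, B1–B6, B5–B7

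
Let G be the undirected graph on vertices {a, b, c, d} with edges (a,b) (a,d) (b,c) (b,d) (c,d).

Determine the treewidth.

2

A width-2 tree decomposition is:
Bags: B1 = {a, b, d}  B2 = {b, c, d}
Tree: B1–B2
Each bag holds 3 vertices, so the decomposition has width 2, which upper-bounds the treewidth. On the other hand G contains the 3-clique {b, c, d}. A clique must lie in a single bag of any decomposition, so no decomposition can have width below 2. Therefore the treewidth is 2.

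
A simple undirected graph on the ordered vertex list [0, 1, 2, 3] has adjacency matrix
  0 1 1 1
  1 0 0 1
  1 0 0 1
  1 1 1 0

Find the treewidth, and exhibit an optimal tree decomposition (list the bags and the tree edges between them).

The largest bag has 3 vertices, giving width 2; this decomposition certifies tw(G) ≤ 2. Conversely, {0, 1, 3} is a clique of size 3, and the vertices of any clique must share a bag in every tree decomposition; so some bag has ≥ 3 vertices and tw(G) ≥ 2. Therefore the treewidth is 2.

Treewidth 2.
Bags: B1 = {0, 2, 3}  B2 = {0, 1, 3}
Tree: B1–B2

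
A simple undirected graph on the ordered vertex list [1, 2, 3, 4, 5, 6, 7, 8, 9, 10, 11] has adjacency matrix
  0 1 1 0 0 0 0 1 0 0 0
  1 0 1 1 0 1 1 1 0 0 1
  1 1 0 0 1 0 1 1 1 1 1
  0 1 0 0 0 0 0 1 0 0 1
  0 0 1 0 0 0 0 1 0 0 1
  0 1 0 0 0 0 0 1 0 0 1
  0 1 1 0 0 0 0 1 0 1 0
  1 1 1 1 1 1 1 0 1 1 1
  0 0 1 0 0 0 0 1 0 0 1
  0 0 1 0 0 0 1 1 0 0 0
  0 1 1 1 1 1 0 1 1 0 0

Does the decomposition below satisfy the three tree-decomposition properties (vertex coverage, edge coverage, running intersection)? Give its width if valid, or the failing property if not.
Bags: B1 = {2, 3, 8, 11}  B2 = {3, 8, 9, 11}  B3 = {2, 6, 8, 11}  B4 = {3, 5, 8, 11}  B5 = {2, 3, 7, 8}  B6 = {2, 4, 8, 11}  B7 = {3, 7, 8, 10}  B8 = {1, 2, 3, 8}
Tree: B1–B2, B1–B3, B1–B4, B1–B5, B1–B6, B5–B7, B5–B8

Yes; width 3.

Checking the three conditions: (i) the bags cover all of {1, 2, 3, 4, 5, 6, 7, 8, 9, 10, 11}; (ii) for each edge, some bag contains both endpoints; (iii) the bags containing any fixed vertex form a subtree. All hold, so the decomposition is valid with width 4 − 1 = 3.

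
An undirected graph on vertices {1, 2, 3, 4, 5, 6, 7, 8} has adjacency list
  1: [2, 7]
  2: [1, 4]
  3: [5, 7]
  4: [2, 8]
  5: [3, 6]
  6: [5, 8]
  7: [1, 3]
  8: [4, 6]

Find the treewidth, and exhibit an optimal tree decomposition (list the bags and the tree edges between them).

Treewidth 2.
Bags: B1 = {4, 6, 8}  B2 = {4, 5, 6}  B3 = {3, 4, 5}  B4 = {3, 4, 7}  B5 = {1, 4, 7}  B6 = {1, 2, 4}
Tree: B1–B2, B2–B3, B3–B4, B4–B5, B5–B6

Each bag holds 3 vertices, so the decomposition has width 2, which upper-bounds the treewidth. For the lower bound, G contains the cycle 4–8–6–5–3–7–1–2–4, so G is not a forest; only forests have treewidth ≤ 1, hence tw(G) ≥ 2. Combining the bounds, tw(G) = 2.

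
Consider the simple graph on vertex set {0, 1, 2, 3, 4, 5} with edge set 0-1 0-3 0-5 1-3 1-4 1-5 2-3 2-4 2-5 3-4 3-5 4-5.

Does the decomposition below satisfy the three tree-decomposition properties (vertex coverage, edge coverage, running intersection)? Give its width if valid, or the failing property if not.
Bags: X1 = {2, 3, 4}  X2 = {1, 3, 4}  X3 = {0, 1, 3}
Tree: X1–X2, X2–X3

A tree decomposition must satisfy three properties: every vertex lies in some bag; for every edge, both endpoints lie together in some bag; and for every vertex, the bags containing it form a connected subtree. Here vertex 5 appears in no bag, so the decomposition is invalid.

No — vertex 5 appears in no bag.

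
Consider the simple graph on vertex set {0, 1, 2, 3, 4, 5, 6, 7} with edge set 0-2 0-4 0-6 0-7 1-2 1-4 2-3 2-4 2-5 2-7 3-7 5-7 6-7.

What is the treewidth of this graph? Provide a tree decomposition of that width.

The largest bag has 3 vertices, giving width 2; this decomposition certifies tw(G) ≤ 2. For the lower bound, the 3 vertices {1, 2, 4} are pairwise adjacent, and any tree decomposition puts a clique entirely inside one bag — forcing width ≥ 2. Therefore the treewidth is 2.

Treewidth 2.
One such decomposition:
Bags: B1 = {0, 6, 7}  B2 = {0, 2, 7}  B3 = {2, 3, 7}  B4 = {2, 5, 7}  B5 = {0, 2, 4}  B6 = {1, 2, 4}
Tree: B1–B2, B2–B3, B3–B4, B2–B5, B5–B6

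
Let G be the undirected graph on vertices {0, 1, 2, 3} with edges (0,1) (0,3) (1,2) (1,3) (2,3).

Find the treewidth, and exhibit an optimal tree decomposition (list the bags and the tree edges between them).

The largest bag has 3 vertices, giving width 2; this decomposition certifies tw(G) ≤ 2. On the other hand G contains the 3-clique {0, 1, 3}. A clique must lie in a single bag of any decomposition, so no decomposition can have width below 2. Therefore the treewidth is 2.

Treewidth 2.
One such decomposition:
Bags: B1 = {0, 1, 3}  B2 = {1, 2, 3}
Tree: B1–B2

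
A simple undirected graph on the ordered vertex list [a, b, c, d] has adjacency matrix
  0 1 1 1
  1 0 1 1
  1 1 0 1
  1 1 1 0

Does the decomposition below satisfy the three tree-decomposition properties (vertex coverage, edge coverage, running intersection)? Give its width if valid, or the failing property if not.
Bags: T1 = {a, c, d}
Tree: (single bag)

No — vertex b appears in no bag.

A tree decomposition must satisfy three properties: every vertex lies in some bag; for every edge, both endpoints lie together in some bag; and for every vertex, the bags containing it form a connected subtree. Here vertex b appears in no bag, so the decomposition is invalid.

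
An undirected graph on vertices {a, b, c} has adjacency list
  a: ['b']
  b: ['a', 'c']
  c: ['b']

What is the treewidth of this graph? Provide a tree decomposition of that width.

Treewidth 1.
One such decomposition:
Bags: B1 = {b, c}  B2 = {a, b}
Tree: B1–B2

The largest bag has 2 vertices, giving width 1; this decomposition certifies tw(G) ≤ 1. G has an edge, so its treewidth is at least 1. The upper and lower bounds meet at 1, so that is the treewidth.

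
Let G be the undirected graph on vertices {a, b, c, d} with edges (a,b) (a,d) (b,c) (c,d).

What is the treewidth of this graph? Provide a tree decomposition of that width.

The largest bag has 3 vertices, giving width 2; this decomposition certifies tw(G) ≤ 2. Since d–c–b–a–d is a cycle in G, G is not acyclic. Forests are exactly the graphs of treewidth ≤ 1, so tw(G) ≥ 2. Therefore the treewidth is 2.

Treewidth 2.
Bags: B1 = {b, c, d}  B2 = {a, b, d}
Tree: B1–B2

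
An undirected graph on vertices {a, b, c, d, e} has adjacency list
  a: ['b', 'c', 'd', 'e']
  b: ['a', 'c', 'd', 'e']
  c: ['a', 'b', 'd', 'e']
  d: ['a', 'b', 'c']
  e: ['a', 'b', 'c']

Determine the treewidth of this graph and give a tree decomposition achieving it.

Treewidth 3.
One such decomposition:
Bags: B1 = {a, b, c, e}  B2 = {a, b, c, d}
Tree: B1–B2

The largest bag has 4 vertices, giving width 3; this decomposition certifies tw(G) ≤ 3. On the other hand G contains the 4-clique {a, b, c, d}. A clique must lie in a single bag of any decomposition, so no decomposition can have width below 3. Therefore the treewidth is 3.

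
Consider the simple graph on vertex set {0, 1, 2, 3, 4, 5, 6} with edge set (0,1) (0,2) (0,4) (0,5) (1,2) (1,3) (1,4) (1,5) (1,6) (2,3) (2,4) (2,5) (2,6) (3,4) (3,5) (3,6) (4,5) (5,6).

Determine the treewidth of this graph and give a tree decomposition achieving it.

Treewidth 4.
One optimal decomposition is:
Bags: B1 = {0, 1, 2, 4, 5}  B2 = {1, 2, 3, 4, 5}  B3 = {1, 2, 3, 5, 6}
Tree: B1–B2, B2–B3

Each bag holds 5 vertices, so the decomposition has width 4, which upper-bounds the treewidth. For the lower bound, the 5 vertices {0, 1, 2, 4, 5} are pairwise adjacent, and any tree decomposition puts a clique entirely inside one bag — forcing width ≥ 4. Hence tw(G) = 4 exactly.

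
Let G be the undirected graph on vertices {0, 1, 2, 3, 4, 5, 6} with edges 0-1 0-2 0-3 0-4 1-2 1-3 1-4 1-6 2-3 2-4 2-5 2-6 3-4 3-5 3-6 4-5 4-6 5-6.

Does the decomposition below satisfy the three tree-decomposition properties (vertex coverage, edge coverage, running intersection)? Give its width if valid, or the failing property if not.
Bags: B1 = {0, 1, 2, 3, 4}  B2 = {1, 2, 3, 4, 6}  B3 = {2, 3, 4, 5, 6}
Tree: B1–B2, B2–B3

Every vertex of G appears in some bag (union = {0, 1, 2, 3, 4, 5, 6}); every edge is covered by a bag; and for each vertex v the set of bags containing v is connected in the bag tree. The decomposition is therefore valid. The largest bag has 5 vertices, so the width is 4.

Yes; width 4.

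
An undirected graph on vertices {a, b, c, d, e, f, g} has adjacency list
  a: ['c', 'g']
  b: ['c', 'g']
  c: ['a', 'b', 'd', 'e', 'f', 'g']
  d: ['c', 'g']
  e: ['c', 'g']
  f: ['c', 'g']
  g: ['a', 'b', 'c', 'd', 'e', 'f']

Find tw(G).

A width-2 tree decomposition is:
Bags: B1 = {c, e, g}  B2 = {b, c, g}  B3 = {c, d, g}  B4 = {c, f, g}  B5 = {a, c, g}
Tree: B1–B2, B1–B3, B1–B4, B4–B5
Every bag has size at most 3, so the width is 3 − 1 = 2 and tw(G) ≤ 2. Conversely, {c, d, g} is a clique of size 3, and the vertices of any clique must share a bag in every tree decomposition; so some bag has ≥ 3 vertices and tw(G) ≥ 2. Combining the bounds, tw(G) = 2.

2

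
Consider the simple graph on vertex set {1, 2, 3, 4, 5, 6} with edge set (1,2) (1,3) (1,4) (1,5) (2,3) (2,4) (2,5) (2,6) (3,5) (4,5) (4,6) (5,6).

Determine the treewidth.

A width-3 tree decomposition is:
Bags: B1 = {1, 2, 4, 5}  B2 = {2, 4, 5, 6}  B3 = {1, 2, 3, 5}
Tree: B1–B2, B1–B3
Every bag has size at most 4, so the width is 4 − 1 = 3 and tw(G) ≤ 3. For the lower bound, the 4 vertices {1, 2, 3, 5} are pairwise adjacent, and any tree decomposition puts a clique entirely inside one bag — forcing width ≥ 3. Therefore the treewidth is 3.

3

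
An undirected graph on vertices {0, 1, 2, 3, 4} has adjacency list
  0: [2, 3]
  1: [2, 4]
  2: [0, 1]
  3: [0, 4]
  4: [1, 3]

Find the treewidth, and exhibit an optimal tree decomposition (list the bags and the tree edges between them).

Every bag has size at most 3, so the width is 3 − 1 = 2 and tw(G) ≤ 2. For the lower bound, G contains the cycle 1–2–0–3–4–1, so G is not a forest; only forests have treewidth ≤ 1, hence tw(G) ≥ 2. The upper and lower bounds meet at 2, so that is the treewidth.

Treewidth 2.
One optimal decomposition is:
Bags: B1 = {0, 1, 2}  B2 = {0, 1, 3}  B3 = {1, 3, 4}
Tree: B1–B2, B2–B3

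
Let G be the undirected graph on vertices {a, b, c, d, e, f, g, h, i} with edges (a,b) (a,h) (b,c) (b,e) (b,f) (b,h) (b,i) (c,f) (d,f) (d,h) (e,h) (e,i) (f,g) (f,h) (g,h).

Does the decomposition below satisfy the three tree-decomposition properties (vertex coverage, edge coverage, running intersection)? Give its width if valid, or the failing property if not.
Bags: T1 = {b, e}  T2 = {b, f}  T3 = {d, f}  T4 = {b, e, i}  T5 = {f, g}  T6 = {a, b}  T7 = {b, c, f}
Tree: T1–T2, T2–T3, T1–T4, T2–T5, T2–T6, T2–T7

No — vertex h appears in no bag.

A tree decomposition must satisfy three properties: every vertex lies in some bag; for every edge, both endpoints lie together in some bag; and for every vertex, the bags containing it form a connected subtree. Here vertex h appears in no bag, so the decomposition is invalid.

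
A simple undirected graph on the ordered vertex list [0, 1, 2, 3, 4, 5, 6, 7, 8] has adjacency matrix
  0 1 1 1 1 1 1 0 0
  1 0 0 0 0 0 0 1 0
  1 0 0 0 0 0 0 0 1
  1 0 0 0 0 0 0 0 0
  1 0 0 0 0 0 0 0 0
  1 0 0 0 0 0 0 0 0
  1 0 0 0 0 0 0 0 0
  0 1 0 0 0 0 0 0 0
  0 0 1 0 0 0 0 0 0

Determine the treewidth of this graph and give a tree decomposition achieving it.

Treewidth 1.
One optimal decomposition is:
Bags: B1 = {0, 6}  B2 = {0, 1}  B3 = {1, 7}  B4 = {0, 2}  B5 = {0, 3}  B6 = {0, 4}  B7 = {2, 8}  B8 = {0, 5}
Tree: B1–B2, B2–B3, B1–B4, B1–B5, B2–B6, B4–B7, B2–B8

Every bag has size at most 2, so the width is 2 − 1 = 1 and tw(G) ≤ 1. Any graph with an edge has treewidth ≥ 1, and G has the edge 0–6. The upper and lower bounds meet at 1, so that is the treewidth.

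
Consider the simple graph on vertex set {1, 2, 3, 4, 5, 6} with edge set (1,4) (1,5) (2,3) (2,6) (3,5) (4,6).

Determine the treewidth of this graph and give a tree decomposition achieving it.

Every bag has size at most 3, so the width is 3 − 1 = 2 and tw(G) ≤ 2. Since 6–4–1–5–3–2–6 is a cycle in G, G is not acyclic. Forests are exactly the graphs of treewidth ≤ 1, so tw(G) ≥ 2. Combining the bounds, tw(G) = 2.

Treewidth 2.
One such decomposition:
Bags: B1 = {1, 4, 6}  B2 = {1, 5, 6}  B3 = {3, 5, 6}  B4 = {2, 3, 6}
Tree: B1–B2, B2–B3, B3–B4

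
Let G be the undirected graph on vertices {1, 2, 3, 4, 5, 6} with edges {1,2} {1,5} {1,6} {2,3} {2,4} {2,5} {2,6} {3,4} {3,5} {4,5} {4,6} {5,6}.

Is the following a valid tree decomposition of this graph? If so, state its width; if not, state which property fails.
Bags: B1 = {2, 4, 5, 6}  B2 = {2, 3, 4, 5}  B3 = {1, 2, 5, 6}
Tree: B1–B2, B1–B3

Yes; width 3.

Vertex coverage: the bags together contain {1, 2, 3, 4, 5, 6}, the full vertex set. Edge coverage: each edge of G has both endpoints in at least one bag. Running intersection: for every vertex, the bags containing it form a connected subtree. All three properties hold, so this is a valid tree decomposition of width max|bag| − 1 = 3, and hence tw(G) ≤ 3.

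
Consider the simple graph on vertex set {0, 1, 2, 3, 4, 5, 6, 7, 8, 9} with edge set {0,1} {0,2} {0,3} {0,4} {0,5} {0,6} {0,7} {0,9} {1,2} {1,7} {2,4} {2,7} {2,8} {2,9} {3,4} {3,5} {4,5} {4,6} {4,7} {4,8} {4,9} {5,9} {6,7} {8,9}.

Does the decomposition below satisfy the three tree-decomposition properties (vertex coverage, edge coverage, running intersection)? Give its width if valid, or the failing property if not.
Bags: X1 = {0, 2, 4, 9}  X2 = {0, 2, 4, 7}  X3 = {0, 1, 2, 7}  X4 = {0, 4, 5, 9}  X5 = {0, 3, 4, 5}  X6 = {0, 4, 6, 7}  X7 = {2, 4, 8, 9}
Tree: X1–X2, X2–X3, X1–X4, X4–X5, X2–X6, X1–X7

Yes; width 3.

Checking the three conditions: (i) the bags cover all of {0, 1, 2, 3, 4, 5, 6, 7, 8, 9}; (ii) for each edge, some bag contains both endpoints; (iii) the bags containing any fixed vertex form a subtree. All hold, so the decomposition is valid with width 4 − 1 = 3.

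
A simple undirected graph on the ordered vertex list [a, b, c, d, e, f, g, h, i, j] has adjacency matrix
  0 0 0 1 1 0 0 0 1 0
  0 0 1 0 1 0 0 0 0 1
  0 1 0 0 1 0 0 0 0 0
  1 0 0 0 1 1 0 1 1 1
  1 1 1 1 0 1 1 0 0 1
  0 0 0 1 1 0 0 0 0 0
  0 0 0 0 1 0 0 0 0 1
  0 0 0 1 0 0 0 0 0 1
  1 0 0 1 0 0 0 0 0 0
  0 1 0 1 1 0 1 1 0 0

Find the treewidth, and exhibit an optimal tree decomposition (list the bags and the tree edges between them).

Treewidth 2.
Bags: B1 = {d, e, f}  B2 = {d, e, j}  B3 = {b, e, j}  B4 = {e, g, j}  B5 = {a, d, e}  B6 = {a, d, i}  B7 = {d, h, j}  B8 = {b, c, e}
Tree: B1–B2, B2–B3, B3–B4, B2–B5, B5–B6, B2–B7, B3–B8

Every bag has size at most 3, so the width is 3 − 1 = 2 and tw(G) ≤ 2. Conversely, {d, e, j} is a clique of size 3, and the vertices of any clique must share a bag in every tree decomposition; so some bag has ≥ 3 vertices and tw(G) ≥ 2. Hence tw(G) = 2 exactly.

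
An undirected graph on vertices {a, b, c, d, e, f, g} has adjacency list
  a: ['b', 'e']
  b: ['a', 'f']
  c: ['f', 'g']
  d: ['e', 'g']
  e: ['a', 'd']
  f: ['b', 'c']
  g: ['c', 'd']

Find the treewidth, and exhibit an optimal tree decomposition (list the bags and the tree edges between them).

Every bag has size at most 3, so the width is 3 − 1 = 2 and tw(G) ≤ 2. Since e–d–g–c–f–b–a–e is a cycle in G, G is not acyclic. Forests are exactly the graphs of treewidth ≤ 1, so tw(G) ≥ 2. Hence tw(G) = 2 exactly.

Treewidth 2.
Bags: B1 = {d, e, g}  B2 = {c, e, g}  B3 = {c, e, f}  B4 = {b, e, f}  B5 = {a, b, e}
Tree: B1–B2, B2–B3, B3–B4, B4–B5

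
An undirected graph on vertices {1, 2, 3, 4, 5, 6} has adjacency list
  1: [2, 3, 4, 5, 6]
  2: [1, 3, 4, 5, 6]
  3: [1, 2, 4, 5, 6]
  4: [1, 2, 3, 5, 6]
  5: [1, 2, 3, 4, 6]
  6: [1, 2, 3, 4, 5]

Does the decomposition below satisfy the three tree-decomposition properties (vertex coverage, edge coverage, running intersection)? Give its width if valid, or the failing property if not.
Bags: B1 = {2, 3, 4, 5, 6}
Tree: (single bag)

A tree decomposition must satisfy three properties: every vertex lies in some bag; for every edge, both endpoints lie together in some bag; and for every vertex, the bags containing it form a connected subtree. Here vertex 1 appears in no bag, so the decomposition is invalid.

No — vertex 1 appears in no bag.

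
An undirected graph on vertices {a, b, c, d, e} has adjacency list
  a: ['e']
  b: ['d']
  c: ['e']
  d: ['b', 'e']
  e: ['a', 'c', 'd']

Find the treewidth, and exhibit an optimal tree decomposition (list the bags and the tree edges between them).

Every bag has size at most 2, so the width is 2 − 1 = 1 and tw(G) ≤ 1. Since G has at least one edge (e.g. e–a), it is not an edgeless graph, so tw(G) ≥ 1. The upper and lower bounds meet at 1, so that is the treewidth.

Treewidth 1.
One optimal decomposition is:
Bags: B1 = {a, e}  B2 = {d, e}  B3 = {c, e}  B4 = {b, d}
Tree: B1–B2, B2–B3, B2–B4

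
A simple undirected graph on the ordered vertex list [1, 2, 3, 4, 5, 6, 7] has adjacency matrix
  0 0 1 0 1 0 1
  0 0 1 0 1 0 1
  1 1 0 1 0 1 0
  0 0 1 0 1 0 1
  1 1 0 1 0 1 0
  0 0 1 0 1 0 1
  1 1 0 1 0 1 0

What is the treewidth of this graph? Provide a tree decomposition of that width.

Treewidth 3.
One optimal decomposition is:
Bags: B1 = {2, 3, 5, 7}  B2 = {1, 3, 5, 7}  B3 = {3, 4, 5, 7}  B4 = {3, 5, 6, 7}
Tree: B1–B2, B2–B3, B3–B4

Every bag has size at most 4, so the width is 4 − 1 = 3 and tw(G) ≤ 3. For the lower bound: the 4 vertex sets {2,3}, {1,5}, {7}, {4} are disjoint, each induces a connected subgraph, and every pair is joined by at least one edge of G. Contracting each set to a single vertex therefore yields K_{4} as a minor, and since treewidth is minor-monotone, tw(G) ≥ tw(K_{4}) = 3. The upper and lower bounds meet at 3, so that is the treewidth.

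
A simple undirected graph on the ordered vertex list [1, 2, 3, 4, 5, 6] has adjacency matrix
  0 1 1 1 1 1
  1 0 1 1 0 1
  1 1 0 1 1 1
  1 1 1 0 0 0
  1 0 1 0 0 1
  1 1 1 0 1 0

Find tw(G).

3

A width-3 tree decomposition is:
Bags: B1 = {1, 2, 3, 6}  B2 = {1, 2, 3, 4}  B3 = {1, 3, 5, 6}
Tree: B1–B2, B1–B3
Each bag holds 4 vertices, so the decomposition has width 3, which upper-bounds the treewidth. Conversely, {1, 2, 3, 4} is a clique of size 4, and the vertices of any clique must share a bag in every tree decomposition; so some bag has ≥ 4 vertices and tw(G) ≥ 3. Therefore the treewidth is 3.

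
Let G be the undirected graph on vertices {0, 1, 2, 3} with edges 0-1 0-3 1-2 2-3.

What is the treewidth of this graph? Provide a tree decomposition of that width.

Each bag holds 3 vertices, so the decomposition has width 2, which upper-bounds the treewidth. The edges 2–1–0–3–2 form a cycle, so G is not a tree and its treewidth is at least 2. Hence tw(G) = 2 exactly.

Treewidth 2.
One such decomposition:
Bags: B1 = {0, 1, 2}  B2 = {0, 2, 3}
Tree: B1–B2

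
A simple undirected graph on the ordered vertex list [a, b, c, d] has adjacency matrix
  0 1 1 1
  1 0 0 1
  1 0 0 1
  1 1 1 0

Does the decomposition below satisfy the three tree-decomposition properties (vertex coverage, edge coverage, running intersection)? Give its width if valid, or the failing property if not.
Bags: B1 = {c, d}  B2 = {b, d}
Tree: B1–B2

A tree decomposition must satisfy three properties: every vertex lies in some bag; for every edge, both endpoints lie together in some bag; and for every vertex, the bags containing it form a connected subtree. Here vertex a appears in no bag, so the decomposition is invalid.

No — vertex a appears in no bag.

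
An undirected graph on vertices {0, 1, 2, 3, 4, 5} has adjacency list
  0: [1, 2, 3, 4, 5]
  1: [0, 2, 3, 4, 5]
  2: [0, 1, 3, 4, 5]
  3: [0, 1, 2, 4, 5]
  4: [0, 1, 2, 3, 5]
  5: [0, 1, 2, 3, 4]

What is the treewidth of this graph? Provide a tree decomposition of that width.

A single bag containing all 6 vertices is trivially a valid decomposition of width 5. Conversely, {0, 1, 2, 3, 4, 5} is a clique of size 6, and the vertices of any clique must share a bag in every tree decomposition; so some bag has ≥ 6 vertices and tw(G) ≥ 5. Combining the bounds, tw(G) = 5.

Treewidth 5.
One optimal decomposition is:
Bags: B1 = {0, 1, 2, 3, 4, 5}
Tree: (single bag)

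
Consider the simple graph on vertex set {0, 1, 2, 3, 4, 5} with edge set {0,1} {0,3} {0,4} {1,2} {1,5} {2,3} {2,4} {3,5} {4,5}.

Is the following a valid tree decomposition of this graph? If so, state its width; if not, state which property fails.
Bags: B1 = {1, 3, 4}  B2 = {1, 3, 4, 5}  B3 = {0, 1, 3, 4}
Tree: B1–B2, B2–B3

A tree decomposition must satisfy three properties: every vertex lies in some bag; for every edge, both endpoints lie together in some bag; and for every vertex, the bags containing it form a connected subtree. Here vertex 2 appears in no bag, so the decomposition is invalid.

No — vertex 2 appears in no bag.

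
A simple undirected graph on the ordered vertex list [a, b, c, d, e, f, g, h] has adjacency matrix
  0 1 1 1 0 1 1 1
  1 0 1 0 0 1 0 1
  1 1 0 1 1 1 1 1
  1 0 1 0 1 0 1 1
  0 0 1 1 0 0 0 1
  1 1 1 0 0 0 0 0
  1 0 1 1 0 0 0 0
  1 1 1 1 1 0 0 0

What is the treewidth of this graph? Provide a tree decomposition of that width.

Treewidth 3.
One optimal decomposition is:
Bags: B1 = {a, c, d, h}  B2 = {c, d, e, h}  B3 = {a, b, c, h}  B4 = {a, c, d, g}  B5 = {a, b, c, f}
Tree: B1–B2, B1–B3, B1–B4, B3–B5

Each bag holds 4 vertices, so the decomposition has width 3, which upper-bounds the treewidth. Conversely, {c, d, e, h} is a clique of size 4, and the vertices of any clique must share a bag in every tree decomposition; so some bag has ≥ 4 vertices and tw(G) ≥ 3. Combining the bounds, tw(G) = 3.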